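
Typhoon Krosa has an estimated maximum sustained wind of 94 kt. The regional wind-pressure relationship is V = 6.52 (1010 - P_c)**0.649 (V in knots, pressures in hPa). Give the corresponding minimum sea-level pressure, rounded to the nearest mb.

949 mb

ΔP = (V / 6.52)^(1/0.649) = (94/6.52)^1.541.
94/6.52 = 14.417; 14.417^1.541 ≈ 61.04 mb.
P_c = 1010 − 61.04 = 948.96 ≈ 949 mb.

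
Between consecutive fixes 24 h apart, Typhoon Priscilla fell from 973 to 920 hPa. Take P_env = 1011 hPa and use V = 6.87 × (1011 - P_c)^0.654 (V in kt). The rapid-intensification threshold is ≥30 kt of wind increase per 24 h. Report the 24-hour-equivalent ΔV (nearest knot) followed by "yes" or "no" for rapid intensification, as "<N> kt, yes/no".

57 kt, yes

V₁: ΔP = 38, V ≈ 6.87 × 38^0.654 ≈ 74.15 kt.
V₂: ΔP = 91, V ≈ 6.87 × 91^0.654 ≈ 131.27 kt.
ΔV over 24 h = 57.12 kt → 24 h equivalent = 57.12 × 24/24 ≈ 57.12 kt.
57 kt ≥ 30 kt ⇒ rapid intensification.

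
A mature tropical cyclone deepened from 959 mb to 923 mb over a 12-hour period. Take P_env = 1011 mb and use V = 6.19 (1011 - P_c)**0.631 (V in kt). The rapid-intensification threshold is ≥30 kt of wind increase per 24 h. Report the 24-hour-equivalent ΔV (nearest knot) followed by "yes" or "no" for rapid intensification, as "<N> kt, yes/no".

59 kt, yes

V₁: ΔP = 52, V ≈ 6.19 × 52^0.631 ≈ 74.90 kt.
V₂: ΔP = 88, V ≈ 6.19 × 88^0.631 ≈ 104.39 kt.
ΔV over 12 h = 29.49 kt → 24 h equivalent = 29.49 × 24/12 ≈ 58.98 kt.
59 kt ≥ 30 kt ⇒ rapid intensification.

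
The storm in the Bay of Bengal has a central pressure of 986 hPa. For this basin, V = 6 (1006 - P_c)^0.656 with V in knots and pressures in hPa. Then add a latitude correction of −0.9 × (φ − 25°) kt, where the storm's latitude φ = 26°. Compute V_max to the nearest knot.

42 kt

ΔP = 1006 − 986 = 20 hPa.
20^0.656 ≈ 7.136.
V ≈ 6 × 7.136 ≈ 42.8 kt.
Latitude correction: −0.9 × (26 − 25) = -0.9 kt.
Corrected V ≈ 41.9 kt → 42 kt.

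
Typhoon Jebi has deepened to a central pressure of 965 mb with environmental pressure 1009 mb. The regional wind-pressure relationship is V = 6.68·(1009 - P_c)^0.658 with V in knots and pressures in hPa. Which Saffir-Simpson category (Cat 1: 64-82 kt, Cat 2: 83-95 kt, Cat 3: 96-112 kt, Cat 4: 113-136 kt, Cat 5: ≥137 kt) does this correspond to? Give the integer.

ΔP = 1009 − 965 = 44 mb.
V ≈ 6.68 × 44^0.658 = 6.68 × 12.06 ≈ 81 kt.
81 kt falls in the Category 1 band.

1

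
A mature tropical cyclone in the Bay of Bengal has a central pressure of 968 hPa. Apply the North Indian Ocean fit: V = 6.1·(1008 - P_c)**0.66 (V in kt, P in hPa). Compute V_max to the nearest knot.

70 kt

ΔP = 1008 − 968 = 40 hPa.
40^0.66 ≈ 11.412.
V ≈ 6.1 × 11.412 ≈ 69.6 kt.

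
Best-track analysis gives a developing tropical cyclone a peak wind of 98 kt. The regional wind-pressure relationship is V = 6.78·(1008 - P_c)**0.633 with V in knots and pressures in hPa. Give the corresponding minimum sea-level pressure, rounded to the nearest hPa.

940 hPa

ΔP = (V / 6.78)^(1/0.633) = (98/6.78)^1.580.
98/6.78 = 14.454; 14.454^1.580 ≈ 68.00 hPa.
P_c = 1008 − 68.00 = 940.00 ≈ 940 hPa.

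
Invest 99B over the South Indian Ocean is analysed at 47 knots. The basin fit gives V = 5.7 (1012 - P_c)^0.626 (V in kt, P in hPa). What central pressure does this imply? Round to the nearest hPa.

983 hPa

ΔP = (V / 5.7)^(1/0.626) = (47/5.7)^1.597.
47/5.7 = 8.246; 8.246^1.597 ≈ 29.08 hPa.
P_c = 1012 − 29.08 = 982.92 ≈ 983 hPa.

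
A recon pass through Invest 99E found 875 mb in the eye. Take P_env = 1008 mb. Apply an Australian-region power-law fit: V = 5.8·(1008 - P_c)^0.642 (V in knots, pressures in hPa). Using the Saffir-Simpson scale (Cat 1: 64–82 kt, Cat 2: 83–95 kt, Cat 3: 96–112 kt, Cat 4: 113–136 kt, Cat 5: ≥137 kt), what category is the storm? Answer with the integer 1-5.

4

ΔP = 1008 − 875 = 133 mb.
V ≈ 5.8 × 133^0.642 = 5.8 × 23.09 ≈ 134 kt.
134 kt falls in the Category 4 band.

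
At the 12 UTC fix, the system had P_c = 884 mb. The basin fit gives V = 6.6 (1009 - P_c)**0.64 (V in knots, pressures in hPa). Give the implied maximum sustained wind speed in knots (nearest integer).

ΔP = 1009 − 884 = 125 mb.
125^0.64 ≈ 21.980.
V ≈ 6.6 × 21.980 ≈ 145.1 kt.

145 kt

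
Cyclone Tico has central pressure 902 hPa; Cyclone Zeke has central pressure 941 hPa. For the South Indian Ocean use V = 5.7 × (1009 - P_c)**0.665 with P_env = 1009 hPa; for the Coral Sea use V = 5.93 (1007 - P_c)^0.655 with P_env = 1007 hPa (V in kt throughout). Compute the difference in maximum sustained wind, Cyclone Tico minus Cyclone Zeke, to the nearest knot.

35 kt

Cyclone Tico: ΔP = 107; V ≈ 5.7 × 107^0.665 ≈ 127.47 kt.
Cyclone Zeke: ΔP = 66; V ≈ 5.93 × 66^0.655 ≈ 92.23 kt.
Difference ≈ 127.47 − 92.23 = 35.24 → 35 kt.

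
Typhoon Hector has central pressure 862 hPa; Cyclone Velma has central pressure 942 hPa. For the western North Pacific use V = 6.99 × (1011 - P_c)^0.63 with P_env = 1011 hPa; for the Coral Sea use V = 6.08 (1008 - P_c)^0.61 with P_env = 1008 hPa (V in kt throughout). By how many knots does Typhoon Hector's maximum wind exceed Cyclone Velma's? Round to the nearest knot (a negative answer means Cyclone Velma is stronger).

85 kt

Typhoon Hector: ΔP = 149; V ≈ 6.99 × 149^0.63 ≈ 163.53 kt.
Cyclone Velma: ΔP = 66; V ≈ 6.08 × 66^0.61 ≈ 78.31 kt.
Difference ≈ 163.53 − 78.31 = 85.22 → 85 kt.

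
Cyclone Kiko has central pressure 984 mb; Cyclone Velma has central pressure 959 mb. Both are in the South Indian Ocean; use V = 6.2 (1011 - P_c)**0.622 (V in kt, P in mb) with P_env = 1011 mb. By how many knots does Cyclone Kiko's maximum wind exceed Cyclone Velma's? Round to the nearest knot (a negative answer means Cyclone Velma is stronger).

-24 kt

Cyclone Kiko: ΔP = 27; V ≈ 6.2 × 27^0.622 ≈ 48.16 kt.
Cyclone Velma: ΔP = 52; V ≈ 6.2 × 52^0.622 ≈ 72.40 kt.
Difference ≈ 48.16 − 72.40 = -24.24 → -24 kt.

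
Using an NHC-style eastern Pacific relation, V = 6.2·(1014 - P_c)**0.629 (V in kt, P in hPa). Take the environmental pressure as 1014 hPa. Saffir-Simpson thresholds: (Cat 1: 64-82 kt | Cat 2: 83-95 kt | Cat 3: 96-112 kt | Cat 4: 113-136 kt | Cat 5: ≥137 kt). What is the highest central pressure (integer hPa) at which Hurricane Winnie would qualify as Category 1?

Category 1 begins at V = 64 kt.
Required ΔP = (64/6.2)^(1/0.629) = 10.323^1.590 ≈ 40.90 hPa.
P_c ≤ 1014 − 40.90 = 973.10, so the highest integer P_c is 973 hPa.

973 hPa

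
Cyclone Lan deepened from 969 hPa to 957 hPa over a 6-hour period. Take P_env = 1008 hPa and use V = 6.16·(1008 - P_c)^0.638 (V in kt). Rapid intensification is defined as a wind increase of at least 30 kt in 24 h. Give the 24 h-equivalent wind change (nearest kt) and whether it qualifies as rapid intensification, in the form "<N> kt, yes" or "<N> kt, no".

48 kt, yes

V₁: ΔP = 39, V ≈ 6.16 × 39^0.638 ≈ 63.78 kt.
V₂: ΔP = 51, V ≈ 6.16 × 51^0.638 ≈ 75.69 kt.
ΔV over 6 h = 11.91 kt → 24 h equivalent = 11.91 × 24/6 ≈ 47.64 kt.
48 kt ≥ 30 kt ⇒ rapid intensification.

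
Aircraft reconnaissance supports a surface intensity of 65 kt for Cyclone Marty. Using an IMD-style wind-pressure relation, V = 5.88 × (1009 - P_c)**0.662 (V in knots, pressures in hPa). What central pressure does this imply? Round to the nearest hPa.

ΔP = (V / 5.88)^(1/0.662) = (65/5.88)^1.511.
65/5.88 = 11.054; 11.054^1.511 ≈ 37.70 hPa.
P_c = 1009 − 37.70 = 971.30 ≈ 971 hPa.

971 hPa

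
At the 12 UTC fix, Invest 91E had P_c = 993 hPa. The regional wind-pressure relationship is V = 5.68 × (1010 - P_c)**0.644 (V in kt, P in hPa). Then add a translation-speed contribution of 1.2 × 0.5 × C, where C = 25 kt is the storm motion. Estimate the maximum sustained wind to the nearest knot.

ΔP = 1010 − 993 = 17 hPa.
17^0.644 ≈ 6.200.
V ≈ 5.68 × 6.200 ≈ 35.2 kt.
Translation term: 1.2 × 0.5 × 25 = 15 kt.
Corrected V ≈ 50.2 kt → 50 kt.

50 kt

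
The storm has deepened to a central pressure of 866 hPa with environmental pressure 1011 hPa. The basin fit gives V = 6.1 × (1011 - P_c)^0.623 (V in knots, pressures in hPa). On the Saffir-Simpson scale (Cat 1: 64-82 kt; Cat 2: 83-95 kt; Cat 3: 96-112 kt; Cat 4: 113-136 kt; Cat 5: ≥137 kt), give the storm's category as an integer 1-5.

4

ΔP = 1011 − 866 = 145 hPa.
V ≈ 6.1 × 145^0.623 = 6.1 × 22.21 ≈ 135 kt.
135 kt falls in the Category 4 band.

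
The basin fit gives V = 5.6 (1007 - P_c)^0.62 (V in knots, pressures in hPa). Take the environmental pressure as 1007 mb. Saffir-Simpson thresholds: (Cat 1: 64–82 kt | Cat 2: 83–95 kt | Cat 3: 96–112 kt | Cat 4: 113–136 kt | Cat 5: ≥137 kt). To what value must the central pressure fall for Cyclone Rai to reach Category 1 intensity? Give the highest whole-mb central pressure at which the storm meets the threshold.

Category 1 begins at V = 64 kt.
Required ΔP = (64/5.6)^(1/0.62) = 11.429^1.613 ≈ 50.87 mb.
P_c ≤ 1007 − 50.87 = 956.13, so the highest integer P_c is 956 mb.

956 mb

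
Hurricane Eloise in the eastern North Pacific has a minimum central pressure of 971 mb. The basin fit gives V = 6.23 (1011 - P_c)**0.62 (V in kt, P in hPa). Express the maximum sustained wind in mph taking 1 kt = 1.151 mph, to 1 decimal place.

ΔP = 1011 − 971 = 40 mb.
V ≈ 6.23 × 40^0.62 = 6.23 × 9.846 ≈ 61.343 kt.
61.343 × 1.151 ≈ 70.61 mph → 70.6 mph.

70.6 mph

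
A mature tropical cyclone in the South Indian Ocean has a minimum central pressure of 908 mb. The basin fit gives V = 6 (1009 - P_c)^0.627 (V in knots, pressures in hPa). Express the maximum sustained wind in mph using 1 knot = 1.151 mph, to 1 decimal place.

124.7 mph

ΔP = 1009 − 908 = 101 mb.
V ≈ 6 × 101^0.627 = 6 × 18.060 ≈ 108.358 kt.
108.358 × 1.151 ≈ 124.72 mph → 124.7 mph.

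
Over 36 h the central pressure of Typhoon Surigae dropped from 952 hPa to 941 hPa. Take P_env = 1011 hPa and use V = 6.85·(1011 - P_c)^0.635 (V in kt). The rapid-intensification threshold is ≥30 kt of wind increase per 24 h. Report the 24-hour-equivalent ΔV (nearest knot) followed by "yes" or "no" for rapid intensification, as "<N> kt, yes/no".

V₁: ΔP = 59, V ≈ 6.85 × 59^0.635 ≈ 91.24 kt.
V₂: ΔP = 70, V ≈ 6.85 × 70^0.635 ≈ 101.70 kt.
ΔV over 36 h = 10.46 kt → 24 h equivalent = 10.46 × 24/36 ≈ 6.97 kt.
7 kt < 30 kt ⇒ not rapid intensification.

7 kt, no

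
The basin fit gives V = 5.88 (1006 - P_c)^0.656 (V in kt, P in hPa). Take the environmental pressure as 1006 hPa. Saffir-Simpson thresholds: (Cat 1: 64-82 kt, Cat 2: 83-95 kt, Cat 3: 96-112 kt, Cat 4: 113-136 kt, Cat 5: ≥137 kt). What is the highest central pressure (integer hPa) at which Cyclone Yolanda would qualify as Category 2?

Category 2 begins at V = 83 kt.
Required ΔP = (83/5.88)^(1/0.656) = 14.116^1.524 ≈ 56.57 hPa.
P_c ≤ 1006 − 56.57 = 949.43, so the highest integer P_c is 949 hPa.

949 hPa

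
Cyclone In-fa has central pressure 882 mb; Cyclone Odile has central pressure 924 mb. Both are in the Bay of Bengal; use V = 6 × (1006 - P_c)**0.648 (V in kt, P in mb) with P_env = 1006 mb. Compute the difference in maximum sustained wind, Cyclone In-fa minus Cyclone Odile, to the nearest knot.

32 kt

Cyclone In-fa: ΔP = 124; V ≈ 6 × 124^0.648 ≈ 136.36 kt.
Cyclone Odile: ΔP = 82; V ≈ 6 × 82^0.648 ≈ 104.30 kt.
Difference ≈ 136.36 − 104.30 = 32.06 → 32 kt.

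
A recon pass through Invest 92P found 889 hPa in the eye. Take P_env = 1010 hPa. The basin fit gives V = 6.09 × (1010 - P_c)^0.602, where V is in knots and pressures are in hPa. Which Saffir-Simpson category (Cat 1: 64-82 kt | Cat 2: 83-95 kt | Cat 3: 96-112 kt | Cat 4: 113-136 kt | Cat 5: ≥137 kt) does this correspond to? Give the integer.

ΔP = 1010 − 889 = 121 hPa.
V ≈ 6.09 × 121^0.602 = 6.09 × 17.94 ≈ 109 kt.
109 kt falls in the Category 3 band.

3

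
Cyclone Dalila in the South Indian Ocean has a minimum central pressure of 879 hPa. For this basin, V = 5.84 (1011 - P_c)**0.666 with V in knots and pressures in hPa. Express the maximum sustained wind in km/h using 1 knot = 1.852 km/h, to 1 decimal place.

ΔP = 1011 − 879 = 132 hPa.
V ≈ 5.84 × 132^0.666 = 5.84 × 25.841 ≈ 150.909 kt.
150.909 × 1.852 ≈ 279.48 km/h → 279.5 km/h.

279.5 km/h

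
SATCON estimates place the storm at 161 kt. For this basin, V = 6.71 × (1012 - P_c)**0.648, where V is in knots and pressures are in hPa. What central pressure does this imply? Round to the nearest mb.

ΔP = (V / 6.71)^(1/0.648) = (161/6.71)^1.543.
161/6.71 = 23.994; 23.994^1.543 ≈ 134.83 mb.
P_c = 1012 − 134.83 = 877.17 ≈ 877 mb.

877 mb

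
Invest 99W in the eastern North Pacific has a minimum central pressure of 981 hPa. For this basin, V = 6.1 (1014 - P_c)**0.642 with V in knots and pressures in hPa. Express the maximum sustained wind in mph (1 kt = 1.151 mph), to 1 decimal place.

66.3 mph

ΔP = 1014 − 981 = 33 hPa.
V ≈ 6.1 × 33^0.642 = 6.1 × 9.438 ≈ 57.573 kt.
57.573 × 1.151 ≈ 66.27 mph → 66.3 mph.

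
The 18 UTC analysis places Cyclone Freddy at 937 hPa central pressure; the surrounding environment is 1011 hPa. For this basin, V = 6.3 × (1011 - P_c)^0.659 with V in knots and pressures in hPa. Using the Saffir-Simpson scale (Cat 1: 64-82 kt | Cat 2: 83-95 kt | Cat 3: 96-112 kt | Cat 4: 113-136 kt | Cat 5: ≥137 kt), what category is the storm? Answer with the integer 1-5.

3

ΔP = 1011 − 937 = 74 hPa.
V ≈ 6.3 × 74^0.659 = 6.3 × 17.05 ≈ 107 kt.
107 kt falls in the Category 3 band.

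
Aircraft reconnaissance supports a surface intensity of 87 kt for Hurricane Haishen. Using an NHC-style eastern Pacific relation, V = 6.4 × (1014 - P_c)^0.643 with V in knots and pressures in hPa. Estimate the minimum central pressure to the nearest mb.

ΔP = (V / 6.4)^(1/0.643) = (87/6.4)^1.555.
87/6.4 = 13.594; 13.594^1.555 ≈ 57.89 mb.
P_c = 1014 − 57.89 = 956.11 ≈ 956 mb.

956 mb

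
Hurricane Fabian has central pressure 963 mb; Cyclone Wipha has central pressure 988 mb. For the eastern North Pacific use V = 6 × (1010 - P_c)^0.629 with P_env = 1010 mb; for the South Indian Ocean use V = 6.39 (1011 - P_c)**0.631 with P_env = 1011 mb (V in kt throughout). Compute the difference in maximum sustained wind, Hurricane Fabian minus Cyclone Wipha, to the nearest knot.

21 kt

Hurricane Fabian: ΔP = 47; V ≈ 6 × 47^0.629 ≈ 67.59 kt.
Cyclone Wipha: ΔP = 23; V ≈ 6.39 × 23^0.631 ≈ 46.21 kt.
Difference ≈ 67.59 − 46.21 = 21.38 → 21 kt.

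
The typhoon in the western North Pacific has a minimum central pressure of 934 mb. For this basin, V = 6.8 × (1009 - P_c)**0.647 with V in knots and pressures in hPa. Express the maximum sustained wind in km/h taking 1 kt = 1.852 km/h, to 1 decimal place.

ΔP = 1009 − 934 = 75 mb.
V ≈ 6.8 × 75^0.647 = 6.8 × 16.337 ≈ 111.090 kt.
111.090 × 1.852 ≈ 205.74 km/h → 205.7 km/h.

205.7 km/h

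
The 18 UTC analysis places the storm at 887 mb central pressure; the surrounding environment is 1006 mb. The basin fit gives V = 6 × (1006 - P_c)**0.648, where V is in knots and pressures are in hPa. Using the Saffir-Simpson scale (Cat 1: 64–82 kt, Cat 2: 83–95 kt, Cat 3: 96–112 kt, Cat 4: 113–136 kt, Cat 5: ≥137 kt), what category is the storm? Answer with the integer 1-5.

4

ΔP = 1006 − 887 = 119 mb.
V ≈ 6 × 119^0.648 = 6 × 22.13 ≈ 133 kt.
133 kt falls in the Category 4 band.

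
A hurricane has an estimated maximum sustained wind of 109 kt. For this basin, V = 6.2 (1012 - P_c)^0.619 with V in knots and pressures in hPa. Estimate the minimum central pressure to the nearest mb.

ΔP = (V / 6.2)^(1/0.619) = (109/6.2)^1.616.
109/6.2 = 17.581; 17.581^1.616 ≈ 102.65 mb.
P_c = 1012 − 102.65 = 909.35 ≈ 909 mb.

909 mb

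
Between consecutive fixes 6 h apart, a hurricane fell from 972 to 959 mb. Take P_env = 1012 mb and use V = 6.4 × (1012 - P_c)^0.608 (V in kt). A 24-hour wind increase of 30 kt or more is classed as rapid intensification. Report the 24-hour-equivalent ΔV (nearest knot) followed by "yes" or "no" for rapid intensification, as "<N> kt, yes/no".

V₁: ΔP = 40, V ≈ 6.4 × 40^0.608 ≈ 60.29 kt.
V₂: ΔP = 53, V ≈ 6.4 × 53^0.608 ≈ 71.54 kt.
ΔV over 6 h = 11.25 kt → 24 h equivalent = 11.25 × 24/6 ≈ 45.00 kt.
45 kt ≥ 30 kt ⇒ rapid intensification.

45 kt, yes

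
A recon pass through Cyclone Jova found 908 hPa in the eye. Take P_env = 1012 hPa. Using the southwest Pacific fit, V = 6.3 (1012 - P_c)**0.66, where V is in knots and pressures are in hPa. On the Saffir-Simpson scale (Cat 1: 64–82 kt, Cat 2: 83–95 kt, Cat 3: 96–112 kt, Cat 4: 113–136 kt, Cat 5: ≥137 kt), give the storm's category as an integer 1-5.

ΔP = 1012 − 908 = 104 hPa.
V ≈ 6.3 × 104^0.66 = 6.3 × 21.44 ≈ 135 kt.
135 kt falls in the Category 4 band.

4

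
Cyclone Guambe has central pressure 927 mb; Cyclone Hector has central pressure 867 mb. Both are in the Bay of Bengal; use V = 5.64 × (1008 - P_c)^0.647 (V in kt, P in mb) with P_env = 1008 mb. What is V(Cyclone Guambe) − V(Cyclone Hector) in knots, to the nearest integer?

Cyclone Guambe: ΔP = 81; V ≈ 5.64 × 81^0.647 ≈ 96.84 kt.
Cyclone Hector: ΔP = 141; V ≈ 5.64 × 141^0.647 ≈ 138.62 kt.
Difference ≈ 96.84 − 138.62 = -41.78 → -42 kt.

-42 kt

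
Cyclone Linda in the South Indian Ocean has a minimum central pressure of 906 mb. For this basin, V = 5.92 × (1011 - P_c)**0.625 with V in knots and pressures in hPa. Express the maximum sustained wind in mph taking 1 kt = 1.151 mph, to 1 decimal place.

ΔP = 1011 − 906 = 105 mb.
V ≈ 5.92 × 105^0.625 = 5.92 × 18.333 ≈ 108.534 kt.
108.534 × 1.151 ≈ 124.92 mph → 124.9 mph.

124.9 mph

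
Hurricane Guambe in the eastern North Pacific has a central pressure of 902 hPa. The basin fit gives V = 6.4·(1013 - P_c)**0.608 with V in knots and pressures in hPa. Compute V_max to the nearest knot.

ΔP = 1013 − 902 = 111 hPa.
111^0.608 ≈ 17.521.
V ≈ 6.4 × 17.521 ≈ 112.1 kt.

112 kt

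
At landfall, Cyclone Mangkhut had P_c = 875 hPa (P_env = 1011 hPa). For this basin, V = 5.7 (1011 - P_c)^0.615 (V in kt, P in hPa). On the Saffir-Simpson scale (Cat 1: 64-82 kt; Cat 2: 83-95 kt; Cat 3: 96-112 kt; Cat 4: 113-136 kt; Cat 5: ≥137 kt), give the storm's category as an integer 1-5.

ΔP = 1011 − 875 = 136 hPa.
V ≈ 5.7 × 136^0.615 = 5.7 × 20.52 ≈ 117 kt.
117 kt falls in the Category 4 band.

4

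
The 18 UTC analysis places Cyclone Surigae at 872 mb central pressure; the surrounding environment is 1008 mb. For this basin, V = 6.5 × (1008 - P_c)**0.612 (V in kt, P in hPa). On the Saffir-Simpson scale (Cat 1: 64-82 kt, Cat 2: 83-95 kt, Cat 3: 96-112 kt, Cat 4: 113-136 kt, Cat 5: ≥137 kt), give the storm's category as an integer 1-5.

4

ΔP = 1008 − 872 = 136 mb.
V ≈ 6.5 × 136^0.612 = 6.5 × 20.22 ≈ 131 kt.
131 kt falls in the Category 4 band.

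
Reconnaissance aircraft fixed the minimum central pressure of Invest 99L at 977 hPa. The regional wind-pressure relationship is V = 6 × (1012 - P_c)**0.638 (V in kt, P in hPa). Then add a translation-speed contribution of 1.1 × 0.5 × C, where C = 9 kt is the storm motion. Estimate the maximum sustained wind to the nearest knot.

63 kt

ΔP = 1012 − 977 = 35 hPa.
35^0.638 ≈ 9.663.
V ≈ 6 × 9.663 ≈ 58.0 kt.
Translation term: 1.1 × 0.5 × 9 = 4.95 kt.
Corrected V ≈ 62.95 kt → 63 kt.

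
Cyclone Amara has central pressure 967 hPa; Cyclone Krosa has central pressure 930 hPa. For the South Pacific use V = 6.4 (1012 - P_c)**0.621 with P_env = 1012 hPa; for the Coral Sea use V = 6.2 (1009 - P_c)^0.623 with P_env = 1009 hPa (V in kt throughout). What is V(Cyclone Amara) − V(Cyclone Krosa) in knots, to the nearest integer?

-26 kt

Cyclone Amara: ΔP = 45; V ≈ 6.4 × 45^0.621 ≈ 68.05 kt.
Cyclone Krosa: ΔP = 79; V ≈ 6.2 × 79^0.623 ≈ 94.32 kt.
Difference ≈ 68.05 − 94.32 = -26.27 → -26 kt.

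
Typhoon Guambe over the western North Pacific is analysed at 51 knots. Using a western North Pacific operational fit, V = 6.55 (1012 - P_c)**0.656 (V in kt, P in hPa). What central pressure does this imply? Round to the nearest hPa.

ΔP = (V / 6.55)^(1/0.656) = (51/6.55)^1.524.
51/6.55 = 7.786; 7.786^1.524 ≈ 22.84 hPa.
P_c = 1012 − 22.84 = 989.16 ≈ 989 hPa.

989 hPa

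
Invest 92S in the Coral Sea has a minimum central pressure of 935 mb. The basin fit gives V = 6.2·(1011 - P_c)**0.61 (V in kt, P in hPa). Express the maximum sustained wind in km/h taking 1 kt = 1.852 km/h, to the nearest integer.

161 km/h

ΔP = 1011 − 935 = 76 mb.
V ≈ 6.2 × 76^0.61 = 6.2 × 14.038 ≈ 87.034 kt.
87.034 × 1.852 ≈ 161.19 km/h → 161 km/h.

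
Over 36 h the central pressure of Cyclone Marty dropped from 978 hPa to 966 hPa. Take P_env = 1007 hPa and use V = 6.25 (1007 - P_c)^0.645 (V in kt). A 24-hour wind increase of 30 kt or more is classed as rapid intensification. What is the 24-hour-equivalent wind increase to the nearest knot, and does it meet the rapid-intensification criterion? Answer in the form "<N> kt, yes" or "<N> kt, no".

V₁: ΔP = 29, V ≈ 6.25 × 29^0.645 ≈ 54.84 kt.
V₂: ΔP = 41, V ≈ 6.25 × 41^0.645 ≈ 68.57 kt.
ΔV over 36 h = 13.73 kt → 24 h equivalent = 13.73 × 24/36 ≈ 9.15 kt.
9 kt < 30 kt ⇒ not rapid intensification.

9 kt, no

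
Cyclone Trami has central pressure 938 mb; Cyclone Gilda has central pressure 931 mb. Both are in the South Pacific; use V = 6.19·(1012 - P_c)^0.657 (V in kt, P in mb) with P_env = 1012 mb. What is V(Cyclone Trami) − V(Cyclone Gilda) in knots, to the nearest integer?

-6 kt

Cyclone Trami: ΔP = 74; V ≈ 6.19 × 74^0.657 ≈ 104.66 kt.
Cyclone Gilda: ΔP = 81; V ≈ 6.19 × 81^0.657 ≈ 111.06 kt.
Difference ≈ 104.66 − 111.06 = -6.40 → -6 kt.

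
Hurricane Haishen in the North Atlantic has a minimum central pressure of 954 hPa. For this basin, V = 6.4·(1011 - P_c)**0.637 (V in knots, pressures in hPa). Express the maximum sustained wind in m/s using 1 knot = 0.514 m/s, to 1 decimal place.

ΔP = 1011 − 954 = 57 hPa.
V ≈ 6.4 × 57^0.637 = 6.4 × 13.137 ≈ 84.076 kt.
84.076 × 0.514 ≈ 43.22 m/s → 43.2 m/s.

43.2 m/s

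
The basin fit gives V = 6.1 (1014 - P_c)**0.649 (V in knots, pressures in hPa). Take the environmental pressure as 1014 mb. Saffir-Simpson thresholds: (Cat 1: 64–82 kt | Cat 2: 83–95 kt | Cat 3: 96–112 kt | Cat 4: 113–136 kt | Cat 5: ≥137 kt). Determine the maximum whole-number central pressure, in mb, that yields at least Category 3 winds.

Category 3 begins at V = 96 kt.
Required ΔP = (96/6.1)^(1/0.649) = 15.738^1.541 ≈ 69.87 mb.
P_c ≤ 1014 − 69.87 = 944.13, so the highest integer P_c is 944 mb.

944 mb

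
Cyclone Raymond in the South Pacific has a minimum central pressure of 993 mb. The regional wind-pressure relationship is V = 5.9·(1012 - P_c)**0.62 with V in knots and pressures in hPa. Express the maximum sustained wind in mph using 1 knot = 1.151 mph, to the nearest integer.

42 mph

ΔP = 1012 − 993 = 19 mb.
V ≈ 5.9 × 19^0.62 = 5.9 × 6.206 ≈ 36.617 kt.
36.617 × 1.151 ≈ 42.15 mph → 42 mph.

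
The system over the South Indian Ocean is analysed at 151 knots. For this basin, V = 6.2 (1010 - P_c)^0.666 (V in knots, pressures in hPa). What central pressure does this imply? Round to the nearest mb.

ΔP = (V / 6.2)^(1/0.666) = (151/6.2)^1.502.
151/6.2 = 24.355; 24.355^1.502 ≈ 120.77 mb.
P_c = 1010 − 120.77 = 889.23 ≈ 889 mb.

889 mb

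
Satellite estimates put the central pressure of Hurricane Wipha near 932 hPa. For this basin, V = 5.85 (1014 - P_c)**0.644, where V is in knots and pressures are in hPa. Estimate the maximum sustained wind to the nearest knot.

ΔP = 1014 − 932 = 82 hPa.
82^0.644 ≈ 17.080.
V ≈ 5.85 × 17.080 ≈ 99.9 kt.

100 kt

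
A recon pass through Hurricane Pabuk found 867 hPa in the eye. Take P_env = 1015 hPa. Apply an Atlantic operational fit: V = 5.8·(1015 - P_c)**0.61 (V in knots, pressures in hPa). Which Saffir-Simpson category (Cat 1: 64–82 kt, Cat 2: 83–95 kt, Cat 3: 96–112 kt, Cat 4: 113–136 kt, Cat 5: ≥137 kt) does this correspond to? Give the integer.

4

ΔP = 1015 − 867 = 148 hPa.
V ≈ 5.8 × 148^0.61 = 5.8 × 21.08 ≈ 122 kt.
122 kt falls in the Category 4 band.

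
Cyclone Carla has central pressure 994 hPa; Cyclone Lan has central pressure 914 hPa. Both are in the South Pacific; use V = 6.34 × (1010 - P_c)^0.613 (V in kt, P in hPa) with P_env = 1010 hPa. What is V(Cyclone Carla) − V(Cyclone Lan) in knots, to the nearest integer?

-69 kt

Cyclone Carla: ΔP = 16; V ≈ 6.34 × 16^0.613 ≈ 34.69 kt.
Cyclone Lan: ΔP = 96; V ≈ 6.34 × 96^0.613 ≈ 104.05 kt.
Difference ≈ 34.69 − 104.05 = -69.36 → -69 kt.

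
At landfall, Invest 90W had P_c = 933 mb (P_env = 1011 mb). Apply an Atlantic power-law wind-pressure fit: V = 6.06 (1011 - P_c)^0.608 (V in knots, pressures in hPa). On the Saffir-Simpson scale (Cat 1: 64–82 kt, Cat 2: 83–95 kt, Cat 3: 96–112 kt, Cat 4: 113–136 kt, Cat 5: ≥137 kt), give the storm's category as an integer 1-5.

2

ΔP = 1011 − 933 = 78 mb.
V ≈ 6.06 × 78^0.608 = 6.06 × 14.14 ≈ 86 kt.
86 kt falls in the Category 2 band.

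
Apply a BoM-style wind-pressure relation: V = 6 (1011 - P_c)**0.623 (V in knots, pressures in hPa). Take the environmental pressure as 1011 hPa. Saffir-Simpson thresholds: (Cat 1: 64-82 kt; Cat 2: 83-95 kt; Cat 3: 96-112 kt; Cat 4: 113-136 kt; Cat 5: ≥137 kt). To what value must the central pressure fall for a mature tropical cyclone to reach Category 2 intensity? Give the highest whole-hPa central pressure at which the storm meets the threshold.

943 hPa

Category 2 begins at V = 83 kt.
Required ΔP = (83/6)^(1/0.623) = 13.833^1.605 ≈ 67.82 hPa.
P_c ≤ 1011 − 67.82 = 943.18, so the highest integer P_c is 943 hPa.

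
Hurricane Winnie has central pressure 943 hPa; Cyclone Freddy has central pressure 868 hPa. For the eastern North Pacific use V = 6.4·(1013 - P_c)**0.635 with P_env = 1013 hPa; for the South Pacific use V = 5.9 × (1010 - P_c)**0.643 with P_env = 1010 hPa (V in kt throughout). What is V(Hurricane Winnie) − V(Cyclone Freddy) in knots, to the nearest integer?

Hurricane Winnie: ΔP = 70; V ≈ 6.4 × 70^0.635 ≈ 95.02 kt.
Cyclone Freddy: ΔP = 142; V ≈ 5.9 × 142^0.643 ≈ 142.81 kt.
Difference ≈ 95.02 − 142.81 = -47.79 → -48 kt.

-48 kt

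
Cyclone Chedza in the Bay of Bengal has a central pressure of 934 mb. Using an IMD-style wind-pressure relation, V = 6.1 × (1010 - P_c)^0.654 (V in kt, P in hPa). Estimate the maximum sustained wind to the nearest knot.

104 kt

ΔP = 1010 − 934 = 76 mb.
76^0.654 ≈ 16.984.
V ≈ 6.1 × 16.984 ≈ 103.6 kt.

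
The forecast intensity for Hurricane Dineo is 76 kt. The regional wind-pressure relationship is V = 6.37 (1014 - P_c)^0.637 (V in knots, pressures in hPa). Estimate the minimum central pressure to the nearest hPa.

965 hPa

ΔP = (V / 6.37)^(1/0.637) = (76/6.37)^1.570.
76/6.37 = 11.931; 11.931^1.570 ≈ 49.00 hPa.
P_c = 1014 − 49.00 = 965.00 ≈ 965 hPa.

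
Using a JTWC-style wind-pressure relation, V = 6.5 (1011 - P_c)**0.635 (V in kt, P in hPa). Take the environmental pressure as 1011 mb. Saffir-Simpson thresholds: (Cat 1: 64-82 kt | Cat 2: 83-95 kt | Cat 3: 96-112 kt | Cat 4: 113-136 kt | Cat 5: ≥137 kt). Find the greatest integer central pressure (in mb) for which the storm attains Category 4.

Category 4 begins at V = 113 kt.
Required ΔP = (113/6.5)^(1/0.635) = 17.385^1.575 ≈ 89.75 mb.
P_c ≤ 1011 − 89.75 = 921.25, so the highest integer P_c is 921 mb.

921 mb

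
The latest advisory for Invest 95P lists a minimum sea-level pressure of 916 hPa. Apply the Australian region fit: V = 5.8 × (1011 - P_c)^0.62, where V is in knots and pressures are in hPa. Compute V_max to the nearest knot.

ΔP = 1011 − 916 = 95 hPa.
95^0.62 ≈ 16.834.
V ≈ 5.8 × 16.834 ≈ 97.6 kt.

98 kt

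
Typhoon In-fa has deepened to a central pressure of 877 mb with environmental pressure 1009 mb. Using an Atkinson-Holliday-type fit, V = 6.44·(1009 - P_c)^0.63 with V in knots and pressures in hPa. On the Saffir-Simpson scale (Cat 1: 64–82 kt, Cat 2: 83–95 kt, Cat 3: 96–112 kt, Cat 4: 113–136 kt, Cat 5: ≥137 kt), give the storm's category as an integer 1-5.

ΔP = 1009 − 877 = 132 mb.
V ≈ 6.44 × 132^0.63 = 6.44 × 21.68 ≈ 140 kt.
140 kt falls in the Category 5 band.

5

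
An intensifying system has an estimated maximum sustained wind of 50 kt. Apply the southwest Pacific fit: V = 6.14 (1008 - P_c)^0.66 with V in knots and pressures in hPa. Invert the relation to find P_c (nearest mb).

984 mb

ΔP = (V / 6.14)^(1/0.66) = (50/6.14)^1.515.
50/6.14 = 8.143; 8.143^1.515 ≈ 23.99 mb.
P_c = 1008 − 23.99 = 984.01 ≈ 984 mb.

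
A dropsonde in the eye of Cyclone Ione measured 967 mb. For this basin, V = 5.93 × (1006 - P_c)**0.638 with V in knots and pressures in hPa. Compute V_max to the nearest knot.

61 kt

ΔP = 1006 − 967 = 39 mb.
39^0.638 ≈ 10.354.
V ≈ 5.93 × 10.354 ≈ 61.4 kt.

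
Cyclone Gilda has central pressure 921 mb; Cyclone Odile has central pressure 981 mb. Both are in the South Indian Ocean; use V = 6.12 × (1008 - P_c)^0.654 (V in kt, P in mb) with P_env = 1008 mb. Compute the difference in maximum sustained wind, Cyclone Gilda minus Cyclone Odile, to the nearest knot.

Cyclone Gilda: ΔP = 87; V ≈ 6.12 × 87^0.654 ≈ 113.55 kt.
Cyclone Odile: ΔP = 27; V ≈ 6.12 × 27^0.654 ≈ 52.83 kt.
Difference ≈ 113.55 − 52.83 = 60.72 → 61 kt.

61 kt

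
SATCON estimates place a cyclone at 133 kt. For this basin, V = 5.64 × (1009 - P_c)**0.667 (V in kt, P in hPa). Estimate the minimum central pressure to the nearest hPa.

ΔP = (V / 5.64)^(1/0.667) = (133/5.64)^1.499.
133/5.64 = 23.582; 23.582^1.499 ≈ 114.24 hPa.
P_c = 1009 − 114.24 = 894.76 ≈ 895 hPa.

895 hPa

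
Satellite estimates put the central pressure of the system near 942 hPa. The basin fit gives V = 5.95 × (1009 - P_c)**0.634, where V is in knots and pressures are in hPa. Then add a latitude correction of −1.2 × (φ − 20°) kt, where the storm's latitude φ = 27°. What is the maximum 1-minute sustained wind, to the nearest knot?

77 kt

ΔP = 1009 − 942 = 67 hPa.
67^0.634 ≈ 14.379.
V ≈ 5.95 × 14.379 ≈ 85.6 kt.
Latitude correction: −1.2 × (27 − 20) = -8.4 kt.
Corrected V ≈ 77.2 kt → 77 kt.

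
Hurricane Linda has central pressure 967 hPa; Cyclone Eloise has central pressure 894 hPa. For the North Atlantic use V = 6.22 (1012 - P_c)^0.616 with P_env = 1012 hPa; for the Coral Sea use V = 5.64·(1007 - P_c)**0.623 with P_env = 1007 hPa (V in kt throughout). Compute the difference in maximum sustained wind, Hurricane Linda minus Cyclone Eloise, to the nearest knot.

-42 kt

Hurricane Linda: ΔP = 45; V ≈ 6.22 × 45^0.616 ≈ 64.89 kt.
Cyclone Eloise: ΔP = 113; V ≈ 5.64 × 113^0.623 ≈ 107.24 kt.
Difference ≈ 64.89 − 107.24 = -42.35 → -42 kt.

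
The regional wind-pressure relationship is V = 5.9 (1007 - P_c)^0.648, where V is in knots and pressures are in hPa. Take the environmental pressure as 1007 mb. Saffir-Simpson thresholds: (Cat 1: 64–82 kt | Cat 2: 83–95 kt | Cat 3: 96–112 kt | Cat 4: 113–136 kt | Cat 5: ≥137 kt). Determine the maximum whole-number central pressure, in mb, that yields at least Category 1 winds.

Category 1 begins at V = 64 kt.
Required ΔP = (64/5.9)^(1/0.648) = 10.847^1.543 ≈ 39.60 mb.
P_c ≤ 1007 − 39.60 = 967.40, so the highest integer P_c is 967 mb.

967 mb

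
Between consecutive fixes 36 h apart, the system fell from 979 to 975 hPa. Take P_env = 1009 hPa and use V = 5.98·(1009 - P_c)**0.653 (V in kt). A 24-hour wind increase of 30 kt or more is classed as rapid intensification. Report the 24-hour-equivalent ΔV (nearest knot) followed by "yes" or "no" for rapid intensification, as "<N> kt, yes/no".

3 kt, no

V₁: ΔP = 30, V ≈ 5.98 × 30^0.653 ≈ 55.11 kt.
V₂: ΔP = 34, V ≈ 5.98 × 34^0.653 ≈ 59.81 kt.
ΔV over 36 h = 4.70 kt → 24 h equivalent = 4.70 × 24/36 ≈ 3.13 kt.
3 kt < 30 kt ⇒ not rapid intensification.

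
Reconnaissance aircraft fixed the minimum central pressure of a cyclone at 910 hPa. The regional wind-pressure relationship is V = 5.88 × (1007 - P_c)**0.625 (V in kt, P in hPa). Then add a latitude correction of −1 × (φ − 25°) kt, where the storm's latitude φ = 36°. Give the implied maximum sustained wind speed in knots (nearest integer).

ΔP = 1007 − 910 = 97 hPa.
97^0.625 ≈ 17.447.
V ≈ 5.88 × 17.447 ≈ 102.6 kt.
Latitude correction: −1 × (36 − 25) = -11 kt.
Corrected V ≈ 91.6 kt → 92 kt.

92 kt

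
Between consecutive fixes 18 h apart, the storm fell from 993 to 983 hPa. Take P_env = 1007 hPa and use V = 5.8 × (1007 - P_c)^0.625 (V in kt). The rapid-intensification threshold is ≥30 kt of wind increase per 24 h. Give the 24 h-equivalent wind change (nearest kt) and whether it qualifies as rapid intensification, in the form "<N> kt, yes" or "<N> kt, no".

V₁: ΔP = 14, V ≈ 5.8 × 14^0.625 ≈ 30.18 kt.
V₂: ΔP = 24, V ≈ 5.8 × 24^0.625 ≈ 42.27 kt.
ΔV over 18 h = 12.09 kt → 24 h equivalent = 12.09 × 24/18 ≈ 16.12 kt.
16 kt < 30 kt ⇒ not rapid intensification.

16 kt, no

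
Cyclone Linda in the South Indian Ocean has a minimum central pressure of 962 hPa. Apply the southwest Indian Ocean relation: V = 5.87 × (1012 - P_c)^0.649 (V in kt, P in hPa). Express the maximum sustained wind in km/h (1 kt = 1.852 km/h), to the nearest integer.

138 km/h

ΔP = 1012 − 962 = 50 hPa.
V ≈ 5.87 × 50^0.649 = 5.87 × 12.666 ≈ 74.348 kt.
74.348 × 1.852 ≈ 137.69 km/h → 138 km/h.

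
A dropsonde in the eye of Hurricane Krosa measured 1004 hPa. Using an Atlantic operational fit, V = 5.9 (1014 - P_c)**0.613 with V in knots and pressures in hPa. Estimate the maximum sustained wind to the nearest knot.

ΔP = 1014 − 1004 = 10 hPa.
10^0.613 ≈ 4.102.
V ≈ 5.9 × 4.102 ≈ 24.2 kt.

24 kt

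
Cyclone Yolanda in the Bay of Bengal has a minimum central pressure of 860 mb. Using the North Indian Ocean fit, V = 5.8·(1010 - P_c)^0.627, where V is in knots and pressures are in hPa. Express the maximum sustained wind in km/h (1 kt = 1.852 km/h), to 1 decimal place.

ΔP = 1010 − 860 = 150 mb.
V ≈ 5.8 × 150^0.627 = 5.8 × 23.142 ≈ 134.226 kt.
134.226 × 1.852 ≈ 248.59 km/h → 248.6 km/h.

248.6 km/h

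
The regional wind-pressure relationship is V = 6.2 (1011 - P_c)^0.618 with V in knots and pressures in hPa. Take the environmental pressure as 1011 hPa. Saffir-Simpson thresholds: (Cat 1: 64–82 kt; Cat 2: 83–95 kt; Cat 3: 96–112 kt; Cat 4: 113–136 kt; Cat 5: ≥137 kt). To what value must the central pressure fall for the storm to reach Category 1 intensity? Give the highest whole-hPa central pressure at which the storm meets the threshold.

Category 1 begins at V = 64 kt.
Required ΔP = (64/6.2)^(1/0.618) = 10.323^1.618 ≈ 43.70 hPa.
P_c ≤ 1011 − 43.70 = 967.30, so the highest integer P_c is 967 hPa.

967 hPa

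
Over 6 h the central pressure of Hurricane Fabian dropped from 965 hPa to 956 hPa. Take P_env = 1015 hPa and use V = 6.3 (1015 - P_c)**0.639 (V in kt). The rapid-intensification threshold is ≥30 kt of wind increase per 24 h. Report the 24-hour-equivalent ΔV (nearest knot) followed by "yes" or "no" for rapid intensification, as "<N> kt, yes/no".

34 kt, yes

V₁: ΔP = 50, V ≈ 6.3 × 50^0.639 ≈ 76.73 kt.
V₂: ΔP = 59, V ≈ 6.3 × 59^0.639 ≈ 85.29 kt.
ΔV over 6 h = 8.56 kt → 24 h equivalent = 8.56 × 24/6 ≈ 34.24 kt.
34 kt ≥ 30 kt ⇒ rapid intensification.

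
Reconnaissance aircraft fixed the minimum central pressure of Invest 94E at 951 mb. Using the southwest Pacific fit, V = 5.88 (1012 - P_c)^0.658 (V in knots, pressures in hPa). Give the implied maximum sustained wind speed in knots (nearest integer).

88 kt

ΔP = 1012 − 951 = 61 mb.
61^0.658 ≈ 14.954.
V ≈ 5.88 × 14.954 ≈ 87.9 kt.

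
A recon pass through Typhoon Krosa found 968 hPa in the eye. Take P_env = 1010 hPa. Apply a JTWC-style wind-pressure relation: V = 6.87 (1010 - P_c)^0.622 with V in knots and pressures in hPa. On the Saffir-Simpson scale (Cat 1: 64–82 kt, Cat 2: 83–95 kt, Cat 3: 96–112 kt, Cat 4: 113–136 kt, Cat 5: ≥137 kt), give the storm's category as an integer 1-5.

ΔP = 1010 − 968 = 42 hPa.
V ≈ 6.87 × 42^0.622 = 6.87 × 10.22 ≈ 70 kt.
70 kt falls in the Category 1 band.

1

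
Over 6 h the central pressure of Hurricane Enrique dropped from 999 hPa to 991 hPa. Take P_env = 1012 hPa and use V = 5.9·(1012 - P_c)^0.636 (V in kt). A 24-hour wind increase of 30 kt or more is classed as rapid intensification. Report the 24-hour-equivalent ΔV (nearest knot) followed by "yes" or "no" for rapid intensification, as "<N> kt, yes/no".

43 kt, yes

V₁: ΔP = 13, V ≈ 5.9 × 13^0.636 ≈ 30.15 kt.
V₂: ΔP = 21, V ≈ 5.9 × 21^0.636 ≈ 40.91 kt.
ΔV over 6 h = 10.76 kt → 24 h equivalent = 10.76 × 24/6 ≈ 43.04 kt.
43 kt ≥ 30 kt ⇒ rapid intensification.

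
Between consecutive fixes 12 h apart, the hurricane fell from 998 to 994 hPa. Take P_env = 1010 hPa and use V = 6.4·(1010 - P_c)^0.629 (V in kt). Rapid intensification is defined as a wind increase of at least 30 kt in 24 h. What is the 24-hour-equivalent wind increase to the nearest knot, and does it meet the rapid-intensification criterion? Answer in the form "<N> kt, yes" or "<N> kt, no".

V₁: ΔP = 12, V ≈ 6.4 × 12^0.629 ≈ 30.55 kt.
V₂: ΔP = 16, V ≈ 6.4 × 16^0.629 ≈ 36.61 kt.
ΔV over 12 h = 6.06 kt → 24 h equivalent = 6.06 × 24/12 ≈ 12.12 kt.
12 kt < 30 kt ⇒ not rapid intensification.

12 kt, no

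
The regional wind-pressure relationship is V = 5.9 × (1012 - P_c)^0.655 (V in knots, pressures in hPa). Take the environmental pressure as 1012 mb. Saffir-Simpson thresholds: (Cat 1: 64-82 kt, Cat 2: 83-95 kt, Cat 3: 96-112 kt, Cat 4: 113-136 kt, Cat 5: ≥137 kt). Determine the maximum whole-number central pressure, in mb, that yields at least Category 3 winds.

Category 3 begins at V = 96 kt.
Required ΔP = (96/5.9)^(1/0.655) = 16.271^1.527 ≈ 70.71 mb.
P_c ≤ 1012 − 70.71 = 941.29, so the highest integer P_c is 941 mb.

941 mb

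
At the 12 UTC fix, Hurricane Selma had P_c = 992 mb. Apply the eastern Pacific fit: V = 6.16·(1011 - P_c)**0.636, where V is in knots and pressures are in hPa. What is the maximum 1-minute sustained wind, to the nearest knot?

ΔP = 1011 − 992 = 19 mb.
19^0.636 ≈ 6.506.
V ≈ 6.16 × 6.506 ≈ 40.1 kt.

40 kt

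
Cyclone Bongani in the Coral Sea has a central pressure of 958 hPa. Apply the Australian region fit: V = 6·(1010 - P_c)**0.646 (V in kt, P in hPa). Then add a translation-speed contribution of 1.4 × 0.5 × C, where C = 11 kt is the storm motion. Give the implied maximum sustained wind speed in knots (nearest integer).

ΔP = 1010 − 958 = 52 hPa.
52^0.646 ≈ 12.839.
V ≈ 6 × 12.839 ≈ 77.0 kt.
Translation term: 1.4 × 0.5 × 11 = 7.7 kt.
Corrected V ≈ 84.7 kt → 85 kt.

85 kt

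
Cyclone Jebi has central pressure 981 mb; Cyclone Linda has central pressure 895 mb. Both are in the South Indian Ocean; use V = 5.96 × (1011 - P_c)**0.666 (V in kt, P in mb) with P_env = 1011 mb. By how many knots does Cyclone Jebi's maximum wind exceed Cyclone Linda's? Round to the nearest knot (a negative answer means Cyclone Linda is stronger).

Cyclone Jebi: ΔP = 30; V ≈ 5.96 × 30^0.666 ≈ 57.41 kt.
Cyclone Linda: ΔP = 116; V ≈ 5.96 × 116^0.666 ≈ 141.31 kt.
Difference ≈ 57.41 − 141.31 = -83.90 → -84 kt.

-84 kt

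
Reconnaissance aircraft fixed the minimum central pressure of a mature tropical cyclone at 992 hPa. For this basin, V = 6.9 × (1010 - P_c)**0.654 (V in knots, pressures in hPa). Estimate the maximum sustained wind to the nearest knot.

ΔP = 1010 − 992 = 18 hPa.
18^0.654 ≈ 6.621.
V ≈ 6.9 × 6.621 ≈ 45.7 kt.

46 kt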